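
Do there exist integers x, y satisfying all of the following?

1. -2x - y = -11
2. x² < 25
Yes

Take x = 0, y = 11. Substituting into each constraint:
  (1) -2(0) + (-11) = -11 ✓
  (2) x² = (0)² = 0, and 0 < 25 ✓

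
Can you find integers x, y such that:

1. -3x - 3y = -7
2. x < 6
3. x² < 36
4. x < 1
No

Even the single constraint (-3x - 3y = -7) is infeasible over the integers.

  - -3x - 3y = -7: every term on the left is divisible by 3, so the LHS ≡ 0 (mod 3), but the RHS -7 is not — no integer solution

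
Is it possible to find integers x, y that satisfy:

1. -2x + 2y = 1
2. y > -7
No

Even the single constraint (-2x + 2y = 1) is infeasible over the integers.

  - -2x + 2y = 1: every term on the left is divisible by 2, so the LHS ≡ 0 (mod 2), but the RHS 1 is not — no integer solution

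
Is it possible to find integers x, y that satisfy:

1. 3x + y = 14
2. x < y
Yes

Take x = 3, y = 5. Substituting into each constraint:
  (1) 3(3) + 5 = 14 ✓
  (2) 3 < 5 ✓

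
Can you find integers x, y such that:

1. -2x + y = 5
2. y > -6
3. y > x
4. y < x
No

A contradictory subset is {y > x, y < x}. No integer assignment can satisfy these jointly:

  - y > x: bounds one variable relative to another variable
  - y < x: bounds one variable relative to another variable

Direct contradiction: y > x and x > y cannot both hold.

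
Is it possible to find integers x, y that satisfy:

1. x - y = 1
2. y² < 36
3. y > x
No

A contradictory subset is {x - y = 1, y > x}. No integer assignment can satisfy these jointly:

  - x - y = 1: is a linear equation tying the variables together
  - y > x: bounds one variable relative to another variable

From the equation, x − y = 1, i.e. y − x = -1; but y > x requires y − x ≥ 1. Contradiction.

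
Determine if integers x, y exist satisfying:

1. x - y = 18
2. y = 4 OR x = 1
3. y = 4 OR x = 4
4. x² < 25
No

The full constraint system is jointly infeasible over the integers. Each constraint and what it forces:

  - x - y = 18: is a linear equation tying the variables together
  - y = 4 OR x = 1: forces a choice: either y = 4 or x = 1
  - y = 4 OR x = 4: forces a choice: either y = 4 or x = 4
  - x² < 25: restricts x to |x| ≤ 4

The bounds confine x to {-4, -3, -2, -1, 0, 1, 2, 3, 4}. For each value, substitute into the equation:
  • x = -4: the equation forces y = -22, but neither branch of (y = 4 OR x = 1) holds.
  • x = -3: the equation forces y = -21, but neither branch of (y = 4 OR x = 1) holds.
  • x = -2: the equation forces y = -20, but neither branch of (y = 4 OR x = 1) holds.
  • x = -1: the equation forces y = -19, but neither branch of (y = 4 OR x = 1) holds.
  • x = 0: the equation forces y = -18, but neither branch of (y = 4 OR x = 1) holds.
  • x = 1: the equation forces y = -17, but neither branch of (y = 4 OR x = 4) holds.
  • x = 2: the equation forces y = -16, but neither branch of (y = 4 OR x = 1) holds.
  • x = 3: the equation forces y = -15, but neither branch of (y = 4 OR x = 1) holds.
  • x = 4: the equation forces y = -14, but neither branch of (y = 4 OR x = 1) holds.
Every case fails, so no integer solution exists.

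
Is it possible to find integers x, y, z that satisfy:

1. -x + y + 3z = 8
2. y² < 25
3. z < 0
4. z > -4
Yes

Take x = -11, y = 0, z = -1. Substituting into each constraint:
  (1) 11 + 0 + 3(-1) = 8 ✓
  (2) y² = (0)² = 0, and 0 < 25 ✓
  (3) -1 < 0 ✓
  (4) -1 > -4 ✓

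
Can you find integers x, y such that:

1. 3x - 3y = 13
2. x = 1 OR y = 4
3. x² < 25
No

Even the single constraint (3x - 3y = 13) is infeasible over the integers.

  - 3x - 3y = 13: every term on the left is divisible by 3, so the LHS ≡ 0 (mod 3), but the RHS 13 is not — no integer solution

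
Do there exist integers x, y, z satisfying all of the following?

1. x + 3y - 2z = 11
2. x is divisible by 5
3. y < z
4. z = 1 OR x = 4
Yes

Take x = 25, y = -4, z = 1. Substituting into each constraint:
  (1) 25 + 3(-4) - 2(1) = 11 ✓
  (2) 25 = 5 × 5, remainder 0 ✓
  (3) -4 < 1 ✓
  (4) z = 1, target 1 ✓ (first branch holds)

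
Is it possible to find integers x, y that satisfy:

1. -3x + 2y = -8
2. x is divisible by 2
Yes

Take x = 0, y = -4. Substituting into each constraint:
  (1) -3(0) + 2(-4) = -8 ✓
  (2) 0 = 2 × 0, remainder 0 ✓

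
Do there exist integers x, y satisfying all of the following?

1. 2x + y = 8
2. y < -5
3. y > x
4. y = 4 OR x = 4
No

A contradictory subset is {2x + y = 8, y < -5, y > x}. No integer assignment can satisfy these jointly:

  - 2x + y = 8: is a linear equation tying the variables together
  - y < -5: bounds one variable relative to a constant
  - y > x: bounds one variable relative to another variable

Propagating the comparison: x < y and y ≤ -6 give x ≤ -7. Range argument: with x ∈ [−∞, -7], y ∈ [−∞, -6], the left side of the equation is at most -20, but the right side is 8 > -20. No integer solution exists.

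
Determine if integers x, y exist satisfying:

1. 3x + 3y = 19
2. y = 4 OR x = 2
No

Even the single constraint (3x + 3y = 19) is infeasible over the integers.

  - 3x + 3y = 19: every term on the left is divisible by 3, so the LHS ≡ 0 (mod 3), but the RHS 19 is not — no integer solution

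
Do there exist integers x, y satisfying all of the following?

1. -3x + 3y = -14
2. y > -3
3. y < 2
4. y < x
No

Even the single constraint (-3x + 3y = -14) is infeasible over the integers.

  - -3x + 3y = -14: every term on the left is divisible by 3, so the LHS ≡ 0 (mod 3), but the RHS -14 is not — no integer solution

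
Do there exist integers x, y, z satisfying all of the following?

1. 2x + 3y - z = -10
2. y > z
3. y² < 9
Yes

Take x = -6, y = 0, z = -2. Substituting into each constraint:
  (1) 2(-6) + 3(0) + 2 = -10 ✓
  (2) 0 > -2 ✓
  (3) y² = (0)² = 0, and 0 < 9 ✓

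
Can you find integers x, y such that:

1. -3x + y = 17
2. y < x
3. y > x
No

A contradictory subset is {y < x, y > x}. No integer assignment can satisfy these jointly:

  - y < x: bounds one variable relative to another variable
  - y > x: bounds one variable relative to another variable

Direct contradiction: x > y and y > x cannot both hold.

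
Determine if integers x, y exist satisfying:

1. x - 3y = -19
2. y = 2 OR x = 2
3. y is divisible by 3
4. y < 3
No

The full constraint system is jointly infeasible over the integers. Each constraint and what it forces:

  - x - 3y = -19: is a linear equation tying the variables together
  - y = 2 OR x = 2: forces a choice: either y = 2 or x = 2
  - y is divisible by 3: restricts y to multiples of 3
  - y < 3: bounds one variable relative to a constant

Split on the disjunction (y = 2 OR x = 2):
  • If y = 2: this contradicts the divisibility constraint — 2 is not a multiple of 3.
  • If x = 2: with x = 2, writing y = 3y', every remaining term of the linear equation is divisible by 9, so the left side is ≡ 0 (mod 9); but the right side -21 ≡ 6 (mod 9). No integers can satisfy it.
Both branches are infeasible, so the system has no integer solution.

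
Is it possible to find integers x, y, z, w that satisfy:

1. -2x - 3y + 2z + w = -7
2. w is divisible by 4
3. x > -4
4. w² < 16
Yes

Take x = 0, y = 1, z = -2, w = 0. Substituting into each constraint:
  (1) -2(0) - 3(1) + 2(-2) + 0 = -7 ✓
  (2) 0 = 4 × 0, remainder 0 ✓
  (3) 0 > -4 ✓
  (4) w² = (0)² = 0, and 0 < 16 ✓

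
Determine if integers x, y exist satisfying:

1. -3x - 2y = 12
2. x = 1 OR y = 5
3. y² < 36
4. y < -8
No

A contradictory subset is {-3x - 2y = 12, x = 1 OR y = 5, y < -8}. No integer assignment can satisfy these jointly:

  - -3x - 2y = 12: is a linear equation tying the variables together
  - x = 1 OR y = 5: forces a choice: either x = 1 or y = 5
  - y < -8: bounds one variable relative to a constant

Split on the disjunction (x = 1 OR y = 5):
  • If x = 1: with x = 1, every remaining term of the linear equation is divisible by 2, so the left side is ≡ 0 (mod 2); but the right side 15 ≡ 1 (mod 2). No integers can satisfy it.
  • If y = 5: this contradicts the bound y ≤ -9.
Both branches are infeasible, so the system has no integer solution.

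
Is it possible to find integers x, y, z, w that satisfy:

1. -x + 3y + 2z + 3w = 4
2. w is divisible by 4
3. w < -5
Yes

Take x = -28, y = 0, z = 0, w = -8. Substituting into each constraint:
  (1) 28 + 3(0) + 2(0) + 3(-8) = 4 ✓
  (2) -8 = 4 × -2, remainder 0 ✓
  (3) -8 < -5 ✓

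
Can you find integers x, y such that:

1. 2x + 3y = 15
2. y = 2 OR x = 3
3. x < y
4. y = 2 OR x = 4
No

A contradictory subset is {2x + 3y = 15, y = 2 OR x = 3, x < y}. No integer assignment can satisfy these jointly:

  - 2x + 3y = 15: is a linear equation tying the variables together
  - y = 2 OR x = 3: forces a choice: either y = 2 or x = 3
  - x < y: bounds one variable relative to another variable

Split on the disjunction (y = 2 OR x = 3):
  • If y = 2: with y = 2, every remaining term of the linear equation is divisible by 2, so the left side is ≡ 0 (mod 2); but the right side 9 ≡ 1 (mod 2). No integers can satisfy it.
  • If x = 3: the equation forces y = 3, giving (x, y) = (3, 3), which violates y > x.
Both branches are infeasible, so the system has no integer solution.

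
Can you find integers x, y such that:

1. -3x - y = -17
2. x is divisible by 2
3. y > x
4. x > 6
No

A contradictory subset is {-3x - y = -17, y > x, x > 6}. No integer assignment can satisfy these jointly:

  - -3x - y = -17: is a linear equation tying the variables together
  - y > x: bounds one variable relative to another variable
  - x > 6: bounds one variable relative to a constant

Propagating the comparison: y > x and x ≥ 7 give y ≥ 8. Range argument: with x ∈ [7, ∞], y ∈ [8, ∞], the left side of the equation is at most -29, but the right side is -17 > -29. No integer solution exists.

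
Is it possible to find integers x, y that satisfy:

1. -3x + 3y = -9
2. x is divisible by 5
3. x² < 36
Yes

Take x = 0, y = -3. Substituting into each constraint:
  (1) -3(0) + 3(-3) = -9 ✓
  (2) 0 = 5 × 0, remainder 0 ✓
  (3) x² = (0)² = 0, and 0 < 36 ✓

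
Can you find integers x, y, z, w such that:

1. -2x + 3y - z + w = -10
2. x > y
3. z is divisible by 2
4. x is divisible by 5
Yes

Take x = 0, y = -1, z = 0, w = -7. Substituting into each constraint:
  (1) -2(0) + 3(-1) + 0 + (-7) = -10 ✓
  (2) 0 > -1 ✓
  (3) 0 = 2 × 0, remainder 0 ✓
  (4) 0 = 5 × 0, remainder 0 ✓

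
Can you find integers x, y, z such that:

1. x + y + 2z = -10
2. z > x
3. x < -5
Yes

Take x = -6, y = -4, z = 0. Substituting into each constraint:
  (1) (-6) + (-4) + 2(0) = -10 ✓
  (2) 0 > -6 ✓
  (3) -6 < -5 ✓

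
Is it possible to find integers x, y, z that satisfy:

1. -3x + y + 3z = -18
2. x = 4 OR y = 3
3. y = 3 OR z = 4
Yes

Take x = 0, y = 3, z = -7. Substituting into each constraint:
  (1) -3(0) + 3 + 3(-7) = -18 ✓
  (2) y = 3, target 3 ✓ (second branch holds)
  (3) y = 3, target 3 ✓ (first branch holds)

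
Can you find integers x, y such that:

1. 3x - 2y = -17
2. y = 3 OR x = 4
No

The full constraint system is jointly infeasible over the integers. Each constraint and what it forces:

  - 3x - 2y = -17: is a linear equation tying the variables together
  - y = 3 OR x = 4: forces a choice: either y = 3 or x = 4

Split on the disjunction (y = 3 OR x = 4):
  • If y = 3: with y = 3, every remaining term of the linear equation is divisible by 3, so the left side is ≡ 0 (mod 3); but the right side -11 ≡ 1 (mod 3). No integers can satisfy it.
  • If x = 4: with x = 4, every remaining term of the linear equation is divisible by 2, so the left side is ≡ 0 (mod 2); but the right side -29 ≡ 1 (mod 2). No integers can satisfy it.
Both branches are infeasible, so the system has no integer solution.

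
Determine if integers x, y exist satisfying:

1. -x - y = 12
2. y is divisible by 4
Yes

Take x = -12, y = 0. Substituting into each constraint:
  (1) 12 + 0 = 12 ✓
  (2) 0 = 4 × 0, remainder 0 ✓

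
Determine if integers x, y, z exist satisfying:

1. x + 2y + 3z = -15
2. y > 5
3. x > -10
Yes

Take x = 0, y = 6, z = -9. Substituting into each constraint:
  (1) 0 + 2(6) + 3(-9) = -15 ✓
  (2) 6 > 5 ✓
  (3) 0 > -10 ✓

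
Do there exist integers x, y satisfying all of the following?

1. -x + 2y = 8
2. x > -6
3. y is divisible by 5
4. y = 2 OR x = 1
No

A contradictory subset is {-x + 2y = 8, y is divisible by 5, y = 2 OR x = 1}. No integer assignment can satisfy these jointly:

  - -x + 2y = 8: is a linear equation tying the variables together
  - y is divisible by 5: restricts y to multiples of 5
  - y = 2 OR x = 1: forces a choice: either y = 2 or x = 1

Split on the disjunction (y = 2 OR x = 1):
  • If y = 2: this contradicts the divisibility constraint — 2 is not a multiple of 5.
  • If x = 1: with x = 1, writing y = 5y', every remaining term of the linear equation is divisible by 10, so the left side is ≡ 0 (mod 10); but the right side 9 ≡ 9 (mod 10). No integers can satisfy it.
Both branches are infeasible, so the system has no integer solution.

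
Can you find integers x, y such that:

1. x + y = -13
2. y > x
Yes

Take x = -13, y = 0. Substituting into each constraint:
  (1) (-13) + 0 = -13 ✓
  (2) 0 > -13 ✓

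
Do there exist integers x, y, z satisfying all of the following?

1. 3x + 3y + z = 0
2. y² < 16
Yes

Take x = 0, y = 0, z = 0. Substituting into each constraint:
  (1) 3(0) + 3(0) + 0 = 0 ✓
  (2) y² = (0)² = 0, and 0 < 16 ✓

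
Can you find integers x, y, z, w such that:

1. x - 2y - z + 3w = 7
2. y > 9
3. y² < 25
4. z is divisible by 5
No

A contradictory subset is {y > 9, y² < 25}. No integer assignment can satisfy these jointly:

  - y > 9: bounds one variable relative to a constant
  - y² < 25: restricts y to |y| ≤ 4

Direct contradiction: the bounds on y require y ≥ 10 and y ≤ 4 simultaneously, which is empty.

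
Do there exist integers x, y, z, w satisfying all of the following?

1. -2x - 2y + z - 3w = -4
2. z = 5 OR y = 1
Yes

Take x = 3, y = 0, z = 5, w = 1. Substituting into each constraint:
  (1) -2(3) - 2(0) + 5 - 3(1) = -4 ✓
  (2) z = 5, target 5 ✓ (first branch holds)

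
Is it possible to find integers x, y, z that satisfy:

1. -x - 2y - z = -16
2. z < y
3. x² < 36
Yes

Take x = 0, y = 6, z = 4. Substituting into each constraint:
  (1) 0 - 2(6) + (-4) = -16 ✓
  (2) 4 < 6 ✓
  (3) x² = (0)² = 0, and 0 < 36 ✓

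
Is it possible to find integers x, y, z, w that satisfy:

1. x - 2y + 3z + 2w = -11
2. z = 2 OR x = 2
Yes

Take x = -17, y = 0, z = 2, w = 0. Substituting into each constraint:
  (1) (-17) - 2(0) + 3(2) + 2(0) = -11 ✓
  (2) z = 2, target 2 ✓ (first branch holds)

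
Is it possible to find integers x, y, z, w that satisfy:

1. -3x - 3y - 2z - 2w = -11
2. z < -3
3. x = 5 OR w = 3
Yes

Take x = 5, y = 0, z = -5, w = 3. Substituting into each constraint:
  (1) -3(5) - 3(0) - 2(-5) - 2(3) = -11 ✓
  (2) -5 < -3 ✓
  (3) x = 5, target 5 ✓ (first branch holds)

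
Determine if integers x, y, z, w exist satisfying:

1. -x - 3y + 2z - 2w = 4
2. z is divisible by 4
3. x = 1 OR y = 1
Yes

Take x = -1, y = 1, z = 0, w = -3. Substituting into each constraint:
  (1) 1 - 3(1) + 2(0) - 2(-3) = 4 ✓
  (2) 0 = 4 × 0, remainder 0 ✓
  (3) y = 1, target 1 ✓ (second branch holds)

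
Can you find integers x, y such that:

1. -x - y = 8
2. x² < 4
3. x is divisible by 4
Yes

Take x = 0, y = -8. Substituting into each constraint:
  (1) 0 + 8 = 8 ✓
  (2) x² = (0)² = 0, and 0 < 4 ✓
  (3) 0 = 4 × 0, remainder 0 ✓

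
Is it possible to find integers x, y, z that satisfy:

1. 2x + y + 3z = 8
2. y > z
Yes

Take x = 7, y = 0, z = -2. Substituting into each constraint:
  (1) 2(7) + 0 + 3(-2) = 8 ✓
  (2) 0 > -2 ✓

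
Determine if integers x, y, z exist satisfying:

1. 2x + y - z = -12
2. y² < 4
Yes

Take x = 0, y = 0, z = 12. Substituting into each constraint:
  (1) 2(0) + 0 + (-12) = -12 ✓
  (2) y² = (0)² = 0, and 0 < 4 ✓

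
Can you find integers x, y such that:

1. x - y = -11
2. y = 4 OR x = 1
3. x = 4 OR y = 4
Yes

Take x = -7, y = 4. Substituting into each constraint:
  (1) (-7) + (-4) = -11 ✓
  (2) y = 4, target 4 ✓ (first branch holds)
  (3) y = 4, target 4 ✓ (second branch holds)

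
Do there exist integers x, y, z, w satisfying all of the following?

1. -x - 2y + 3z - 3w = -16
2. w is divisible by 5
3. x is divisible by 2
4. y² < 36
Yes

Take x = 0, y = 2, z = -4, w = 0. Substituting into each constraint:
  (1) 0 - 2(2) + 3(-4) - 3(0) = -16 ✓
  (2) 0 = 5 × 0, remainder 0 ✓
  (3) 0 = 2 × 0, remainder 0 ✓
  (4) y² = (2)² = 4, and 4 < 36 ✓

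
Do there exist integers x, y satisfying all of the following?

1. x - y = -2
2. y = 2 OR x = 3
Yes

Take x = 3, y = 5. Substituting into each constraint:
  (1) 3 + (-5) = -2 ✓
  (2) x = 3, target 3 ✓ (second branch holds)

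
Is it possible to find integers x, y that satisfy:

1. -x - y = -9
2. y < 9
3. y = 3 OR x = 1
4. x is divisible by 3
Yes

Take x = 6, y = 3. Substituting into each constraint:
  (1) (-6) + (-3) = -9 ✓
  (2) 3 < 9 ✓
  (3) y = 3, target 3 ✓ (first branch holds)
  (4) 6 = 3 × 2, remainder 0 ✓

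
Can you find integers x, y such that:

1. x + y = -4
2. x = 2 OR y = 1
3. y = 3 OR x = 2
Yes

Take x = 2, y = -6. Substituting into each constraint:
  (1) 2 + (-6) = -4 ✓
  (2) x = 2, target 2 ✓ (first branch holds)
  (3) x = 2, target 2 ✓ (second branch holds)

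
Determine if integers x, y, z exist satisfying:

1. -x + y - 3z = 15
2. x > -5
Yes

Take x = 0, y = 15, z = 0. Substituting into each constraint:
  (1) 0 + 15 - 3(0) = 15 ✓
  (2) 0 > -5 ✓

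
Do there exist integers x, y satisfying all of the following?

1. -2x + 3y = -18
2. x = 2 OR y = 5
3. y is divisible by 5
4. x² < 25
No

A contradictory subset is {-2x + 3y = -18, x = 2 OR y = 5}. No integer assignment can satisfy these jointly:

  - -2x + 3y = -18: is a linear equation tying the variables together
  - x = 2 OR y = 5: forces a choice: either x = 2 or y = 5

Split on the disjunction (x = 2 OR y = 5):
  • If x = 2: with x = 2, every remaining term of the linear equation is divisible by 3, so the left side is ≡ 0 (mod 3); but the right side -14 ≡ 1 (mod 3). No integers can satisfy it.
  • If y = 5: with y = 5, every remaining term of the linear equation is divisible by 2, so the left side is ≡ 0 (mod 2); but the right side -33 ≡ 1 (mod 2). No integers can satisfy it.
Both branches are infeasible, so the system has no integer solution.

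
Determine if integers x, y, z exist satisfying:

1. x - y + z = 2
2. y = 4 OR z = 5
Yes

Take x = -3, y = 0, z = 5. Substituting into each constraint:
  (1) (-3) + 0 + 5 = 2 ✓
  (2) z = 5, target 5 ✓ (second branch holds)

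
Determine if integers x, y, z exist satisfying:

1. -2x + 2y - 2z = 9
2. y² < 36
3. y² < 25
No

Even the single constraint (-2x + 2y - 2z = 9) is infeasible over the integers.

  - -2x + 2y - 2z = 9: every term on the left is divisible by 2, so the LHS ≡ 0 (mod 2), but the RHS 9 is not — no integer solution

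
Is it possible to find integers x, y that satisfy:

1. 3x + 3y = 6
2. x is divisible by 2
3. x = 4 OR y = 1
Yes

Take x = 4, y = -2. Substituting into each constraint:
  (1) 3(4) + 3(-2) = 6 ✓
  (2) 4 = 2 × 2, remainder 0 ✓
  (3) x = 4, target 4 ✓ (first branch holds)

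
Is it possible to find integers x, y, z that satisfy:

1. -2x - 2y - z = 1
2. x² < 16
Yes

Take x = 0, y = -1, z = 1. Substituting into each constraint:
  (1) -2(0) - 2(-1) + (-1) = 1 ✓
  (2) x² = (0)² = 0, and 0 < 16 ✓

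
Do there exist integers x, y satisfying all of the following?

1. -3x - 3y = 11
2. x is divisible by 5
No

Even the single constraint (-3x - 3y = 11) is infeasible over the integers.

  - -3x - 3y = 11: every term on the left is divisible by 3, so the LHS ≡ 0 (mod 3), but the RHS 11 is not — no integer solution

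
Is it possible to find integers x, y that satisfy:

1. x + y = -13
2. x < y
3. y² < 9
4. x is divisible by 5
Yes

Take x = -15, y = 2. Substituting into each constraint:
  (1) (-15) + 2 = -13 ✓
  (2) -15 < 2 ✓
  (3) y² = (2)² = 4, and 4 < 9 ✓
  (4) -15 = 5 × -3, remainder 0 ✓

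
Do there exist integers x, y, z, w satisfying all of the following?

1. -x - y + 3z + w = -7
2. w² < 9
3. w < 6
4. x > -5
Yes

Take x = 0, y = 7, z = 0, w = 0. Substituting into each constraint:
  (1) 0 + (-7) + 3(0) + 0 = -7 ✓
  (2) w² = (0)² = 0, and 0 < 9 ✓
  (3) 0 < 6 ✓
  (4) 0 > -5 ✓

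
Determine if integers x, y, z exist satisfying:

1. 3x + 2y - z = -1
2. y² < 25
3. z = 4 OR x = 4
Yes

Take x = 1, y = 0, z = 4. Substituting into each constraint:
  (1) 3(1) + 2(0) + (-4) = -1 ✓
  (2) y² = (0)² = 0, and 0 < 25 ✓
  (3) z = 4, target 4 ✓ (first branch holds)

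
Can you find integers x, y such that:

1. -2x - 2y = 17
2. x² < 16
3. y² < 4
No

Even the single constraint (-2x - 2y = 17) is infeasible over the integers.

  - -2x - 2y = 17: every term on the left is divisible by 2, so the LHS ≡ 0 (mod 2), but the RHS 17 is not — no integer solution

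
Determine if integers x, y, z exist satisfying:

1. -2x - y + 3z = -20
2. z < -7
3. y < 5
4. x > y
Yes

Take x = -1, y = -2, z = -8. Substituting into each constraint:
  (1) -2(-1) + 2 + 3(-8) = -20 ✓
  (2) -8 < -7 ✓
  (3) -2 < 5 ✓
  (4) -1 > -2 ✓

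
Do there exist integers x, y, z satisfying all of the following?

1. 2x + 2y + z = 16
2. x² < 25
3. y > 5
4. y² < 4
No

A contradictory subset is {y > 5, y² < 4}. No integer assignment can satisfy these jointly:

  - y > 5: bounds one variable relative to a constant
  - y² < 4: restricts y to |y| ≤ 1

Direct contradiction: the bounds on y require y ≥ 6 and y ≤ 1 simultaneously, which is empty.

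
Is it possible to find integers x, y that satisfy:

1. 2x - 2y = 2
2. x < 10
Yes

Take x = 1, y = 0. Substituting into each constraint:
  (1) 2(1) - 2(0) = 2 ✓
  (2) 1 < 10 ✓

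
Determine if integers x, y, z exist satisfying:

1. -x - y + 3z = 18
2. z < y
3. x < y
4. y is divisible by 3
Yes

Take x = -21, y = 0, z = -1. Substituting into each constraint:
  (1) 21 + 0 + 3(-1) = 18 ✓
  (2) -1 < 0 ✓
  (3) -21 < 0 ✓
  (4) 0 = 3 × 0, remainder 0 ✓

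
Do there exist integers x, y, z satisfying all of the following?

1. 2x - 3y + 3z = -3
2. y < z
Yes

Take x = -3, y = -1, z = 0. Substituting into each constraint:
  (1) 2(-3) - 3(-1) + 3(0) = -3 ✓
  (2) -1 < 0 ✓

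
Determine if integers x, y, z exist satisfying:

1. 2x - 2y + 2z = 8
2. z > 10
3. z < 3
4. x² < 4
No

A contradictory subset is {z > 10, z < 3}. No integer assignment can satisfy these jointly:

  - z > 10: bounds one variable relative to a constant
  - z < 3: bounds one variable relative to a constant

Direct contradiction: the bounds on z require z ≥ 11 and z ≤ 2 simultaneously, which is empty.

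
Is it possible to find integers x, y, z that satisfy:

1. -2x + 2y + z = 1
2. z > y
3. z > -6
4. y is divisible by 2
Yes

Take x = 0, y = 0, z = 1. Substituting into each constraint:
  (1) -2(0) + 2(0) + 1 = 1 ✓
  (2) 1 > 0 ✓
  (3) 1 > -6 ✓
  (4) 0 = 2 × 0, remainder 0 ✓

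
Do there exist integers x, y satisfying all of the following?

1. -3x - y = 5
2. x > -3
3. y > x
Yes

Take x = -2, y = 1. Substituting into each constraint:
  (1) -3(-2) + (-1) = 5 ✓
  (2) -2 > -3 ✓
  (3) 1 > -2 ✓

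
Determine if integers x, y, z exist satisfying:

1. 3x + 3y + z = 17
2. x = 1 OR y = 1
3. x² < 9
Yes

Take x = 1, y = 2, z = 8. Substituting into each constraint:
  (1) 3(1) + 3(2) + 8 = 17 ✓
  (2) x = 1, target 1 ✓ (first branch holds)
  (3) x² = (1)² = 1, and 1 < 9 ✓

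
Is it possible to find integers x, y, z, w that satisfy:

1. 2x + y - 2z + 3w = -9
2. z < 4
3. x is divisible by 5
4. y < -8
Yes

Take x = 0, y = -9, z = 0, w = 0. Substituting into each constraint:
  (1) 2(0) + (-9) - 2(0) + 3(0) = -9 ✓
  (2) 0 < 4 ✓
  (3) 0 = 5 × 0, remainder 0 ✓
  (4) -9 < -8 ✓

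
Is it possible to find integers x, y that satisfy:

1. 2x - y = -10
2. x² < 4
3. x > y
No

The full constraint system is jointly infeasible over the integers. Each constraint and what it forces:

  - 2x - y = -10: is a linear equation tying the variables together
  - x² < 4: restricts x to |x| ≤ 1
  - x > y: bounds one variable relative to another variable

Propagating the comparison: y < x and x ≤ 1 give y ≤ 0. Range argument: with x ∈ [-1, 1], y ∈ [−∞, 0], the left side of the equation is at least -2, but the right side is -10 < -2. No integer solution exists.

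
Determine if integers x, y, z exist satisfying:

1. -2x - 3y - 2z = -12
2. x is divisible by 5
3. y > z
Yes

Take x = 0, y = 4, z = 0. Substituting into each constraint:
  (1) -2(0) - 3(4) - 2(0) = -12 ✓
  (2) 0 = 5 × 0, remainder 0 ✓
  (3) 4 > 0 ✓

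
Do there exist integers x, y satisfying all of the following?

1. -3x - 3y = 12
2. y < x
Yes

Take x = -1, y = -3. Substituting into each constraint:
  (1) -3(-1) - 3(-3) = 12 ✓
  (2) -3 < -1 ✓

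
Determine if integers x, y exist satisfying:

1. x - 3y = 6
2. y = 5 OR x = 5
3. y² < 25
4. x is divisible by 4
No

A contradictory subset is {x - 3y = 6, y = 5 OR x = 5, y² < 25}. No integer assignment can satisfy these jointly:

  - x - 3y = 6: is a linear equation tying the variables together
  - y = 5 OR x = 5: forces a choice: either y = 5 or x = 5
  - y² < 25: restricts y to |y| ≤ 4

Split on the disjunction (y = 5 OR x = 5):
  • If y = 5: this contradicts y² < 25, which requires |y| ≤ 4.
  • If x = 5: with x = 5, every remaining term of the linear equation is divisible by 3, so the left side is ≡ 0 (mod 3); but the right side 1 ≡ 1 (mod 3). No integers can satisfy it.
Both branches are infeasible, so the system has no integer solution.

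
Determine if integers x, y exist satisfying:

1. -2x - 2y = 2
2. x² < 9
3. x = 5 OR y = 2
No

The full constraint system is jointly infeasible over the integers. Each constraint and what it forces:

  - -2x - 2y = 2: is a linear equation tying the variables together
  - x² < 9: restricts x to |x| ≤ 2
  - x = 5 OR y = 2: forces a choice: either x = 5 or y = 2

Split on the disjunction (x = 5 OR y = 2):
  • If x = 5: this contradicts x² < 9, which requires |x| ≤ 2.
  • If y = 2: the equation forces x = -3, but x² < 9 requires |x| ≤ 2.
Both branches are infeasible, so the system has no integer solution.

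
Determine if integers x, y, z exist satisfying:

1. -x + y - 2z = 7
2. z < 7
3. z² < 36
Yes

Take x = 0, y = 1, z = -3. Substituting into each constraint:
  (1) 0 + 1 - 2(-3) = 7 ✓
  (2) -3 < 7 ✓
  (3) z² = (-3)² = 9, and 9 < 36 ✓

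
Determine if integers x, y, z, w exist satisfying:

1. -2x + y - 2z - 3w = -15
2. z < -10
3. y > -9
Yes

Take x = 0, y = 0, z = -12, w = 13. Substituting into each constraint:
  (1) -2(0) + 0 - 2(-12) - 3(13) = -15 ✓
  (2) -12 < -10 ✓
  (3) 0 > -9 ✓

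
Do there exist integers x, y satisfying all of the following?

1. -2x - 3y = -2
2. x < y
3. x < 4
Yes

Take x = -2, y = 2. Substituting into each constraint:
  (1) -2(-2) - 3(2) = -2 ✓
  (2) -2 < 2 ✓
  (3) -2 < 4 ✓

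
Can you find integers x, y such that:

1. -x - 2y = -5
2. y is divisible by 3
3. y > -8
Yes

Take x = 5, y = 0. Substituting into each constraint:
  (1) (-5) - 2(0) = -5 ✓
  (2) 0 = 3 × 0, remainder 0 ✓
  (3) 0 > -8 ✓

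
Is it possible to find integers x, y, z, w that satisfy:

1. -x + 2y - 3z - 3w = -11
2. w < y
Yes

Take x = 0, y = 2, z = 4, w = 1. Substituting into each constraint:
  (1) 0 + 2(2) - 3(4) - 3(1) = -11 ✓
  (2) 1 < 2 ✓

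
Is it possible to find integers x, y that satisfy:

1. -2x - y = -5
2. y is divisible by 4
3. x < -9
No

A contradictory subset is {-2x - y = -5, y is divisible by 4}. No integer assignment can satisfy these jointly:

  - -2x - y = -5: is a linear equation tying the variables together
  - y is divisible by 4: restricts y to multiples of 4

Modular obstruction: writing y = 4y', every remaining term of the linear equation is divisible by 2, so the left side is ≡ 0 (mod 2); but the right side -5 ≡ 1 (mod 2). No integers can satisfy it.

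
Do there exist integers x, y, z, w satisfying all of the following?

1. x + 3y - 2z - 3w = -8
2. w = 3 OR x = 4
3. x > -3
Yes

Take x = -2, y = 1, z = 0, w = 3. Substituting into each constraint:
  (1) (-2) + 3(1) - 2(0) - 3(3) = -8 ✓
  (2) w = 3, target 3 ✓ (first branch holds)
  (3) -2 > -3 ✓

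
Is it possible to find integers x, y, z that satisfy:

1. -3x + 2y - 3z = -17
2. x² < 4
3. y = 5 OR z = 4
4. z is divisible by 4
Yes

Take x = 1, y = 5, z = 8. Substituting into each constraint:
  (1) -3(1) + 2(5) - 3(8) = -17 ✓
  (2) x² = (1)² = 1, and 1 < 4 ✓
  (3) y = 5, target 5 ✓ (first branch holds)
  (4) 8 = 4 × 2, remainder 0 ✓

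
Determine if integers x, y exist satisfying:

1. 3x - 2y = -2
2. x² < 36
Yes

Take x = 0, y = 1. Substituting into each constraint:
  (1) 3(0) - 2(1) = -2 ✓
  (2) x² = (0)² = 0, and 0 < 36 ✓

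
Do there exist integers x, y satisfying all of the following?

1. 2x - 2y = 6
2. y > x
No

The full constraint system is jointly infeasible over the integers. Each constraint and what it forces:

  - 2x - 2y = 6: is a linear equation tying the variables together
  - y > x: bounds one variable relative to another variable

From the equation, x − y = 3, i.e. y − x = -3; but y > x requires y − x ≥ 1. Contradiction.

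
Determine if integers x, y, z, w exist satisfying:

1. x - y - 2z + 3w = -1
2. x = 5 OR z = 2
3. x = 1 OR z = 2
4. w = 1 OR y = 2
Yes

Take x = 0, y = 0, z = 2, w = 1. Substituting into each constraint:
  (1) 0 + 0 - 2(2) + 3(1) = -1 ✓
  (2) z = 2, target 2 ✓ (second branch holds)
  (3) z = 2, target 2 ✓ (second branch holds)
  (4) w = 1, target 1 ✓ (first branch holds)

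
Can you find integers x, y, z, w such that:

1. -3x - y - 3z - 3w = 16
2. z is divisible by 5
Yes

Take x = -6, y = 2, z = 0, w = 0. Substituting into each constraint:
  (1) -3(-6) + (-2) - 3(0) - 3(0) = 16 ✓
  (2) 0 = 5 × 0, remainder 0 ✓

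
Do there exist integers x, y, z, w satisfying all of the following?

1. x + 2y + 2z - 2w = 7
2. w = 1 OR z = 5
Yes

Take x = 1, y = 0, z = 5, w = 2. Substituting into each constraint:
  (1) 1 + 2(0) + 2(5) - 2(2) = 7 ✓
  (2) z = 5, target 5 ✓ (second branch holds)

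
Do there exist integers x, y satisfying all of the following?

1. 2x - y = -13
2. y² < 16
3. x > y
No

The full constraint system is jointly infeasible over the integers. Each constraint and what it forces:

  - 2x - y = -13: is a linear equation tying the variables together
  - y² < 16: restricts y to |y| ≤ 3
  - x > y: bounds one variable relative to another variable

Propagating the comparison: x > y and y ≥ -3 give x ≥ -2. Range argument: with x ∈ [-2, ∞], y ∈ [-3, 3], the left side of the equation is at least -7, but the right side is -13 < -7. No integer solution exists.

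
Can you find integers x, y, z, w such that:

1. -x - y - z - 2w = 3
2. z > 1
Yes

Take x = -5, y = 0, z = 2, w = 0. Substituting into each constraint:
  (1) 5 + 0 + (-2) - 2(0) = 3 ✓
  (2) 2 > 1 ✓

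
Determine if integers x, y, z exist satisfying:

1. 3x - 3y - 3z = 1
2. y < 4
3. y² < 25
No

Even the single constraint (3x - 3y - 3z = 1) is infeasible over the integers.

  - 3x - 3y - 3z = 1: every term on the left is divisible by 3, so the LHS ≡ 0 (mod 3), but the RHS 1 is not — no integer solution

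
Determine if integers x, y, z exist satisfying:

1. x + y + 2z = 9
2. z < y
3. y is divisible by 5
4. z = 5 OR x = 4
Yes

Take x = 4, y = 5, z = 0. Substituting into each constraint:
  (1) 4 + 5 + 2(0) = 9 ✓
  (2) 0 < 5 ✓
  (3) 5 = 5 × 1, remainder 0 ✓
  (4) x = 4, target 4 ✓ (second branch holds)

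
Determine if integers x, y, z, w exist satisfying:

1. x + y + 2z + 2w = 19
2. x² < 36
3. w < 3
Yes

Take x = 0, y = 19, z = 0, w = 0. Substituting into each constraint:
  (1) 0 + 19 + 2(0) + 2(0) = 19 ✓
  (2) x² = (0)² = 0, and 0 < 36 ✓
  (3) 0 < 3 ✓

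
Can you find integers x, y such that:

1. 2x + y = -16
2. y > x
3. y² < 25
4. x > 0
No

A contradictory subset is {2x + y = -16, y > x, x > 0}. No integer assignment can satisfy these jointly:

  - 2x + y = -16: is a linear equation tying the variables together
  - y > x: bounds one variable relative to another variable
  - x > 0: bounds one variable relative to a constant

Propagating the comparison: y > x and x ≥ 1 give y ≥ 2. Range argument: with x ∈ [1, ∞], y ∈ [2, ∞], the left side of the equation is at least 4, but the right side is -16 < 4. No integer solution exists.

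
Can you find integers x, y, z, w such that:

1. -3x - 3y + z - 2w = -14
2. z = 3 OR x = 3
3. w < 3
Yes

Take x = 4, y = 1, z = 3, w = 1. Substituting into each constraint:
  (1) -3(4) - 3(1) + 3 - 2(1) = -14 ✓
  (2) z = 3, target 3 ✓ (first branch holds)
  (3) 1 < 3 ✓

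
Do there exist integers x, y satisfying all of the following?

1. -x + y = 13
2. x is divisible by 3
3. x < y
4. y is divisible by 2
Yes

Take x = 3, y = 16. Substituting into each constraint:
  (1) (-3) + 16 = 13 ✓
  (2) 3 = 3 × 1, remainder 0 ✓
  (3) 3 < 16 ✓
  (4) 16 = 2 × 8, remainder 0 ✓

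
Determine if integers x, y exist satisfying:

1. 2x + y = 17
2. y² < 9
Yes

Take x = 9, y = -1. Substituting into each constraint:
  (1) 2(9) + (-1) = 17 ✓
  (2) y² = (-1)² = 1, and 1 < 9 ✓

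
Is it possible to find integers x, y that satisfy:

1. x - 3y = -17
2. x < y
Yes

Take x = 7, y = 8. Substituting into each constraint:
  (1) 7 - 3(8) = -17 ✓
  (2) 7 < 8 ✓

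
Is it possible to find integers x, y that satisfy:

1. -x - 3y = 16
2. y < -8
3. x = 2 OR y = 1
No

The full constraint system is jointly infeasible over the integers. Each constraint and what it forces:

  - -x - 3y = 16: is a linear equation tying the variables together
  - y < -8: bounds one variable relative to a constant
  - x = 2 OR y = 1: forces a choice: either x = 2 or y = 1

Split on the disjunction (x = 2 OR y = 1):
  • If x = 2: the equation forces y = -6, which contradicts the bound y ≤ -9.
  • If y = 1: this contradicts the bound y ≤ -9.
Both branches are infeasible, so the system has no integer solution.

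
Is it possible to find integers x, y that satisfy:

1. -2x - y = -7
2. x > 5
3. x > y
Yes

Take x = 6, y = -5. Substituting into each constraint:
  (1) -2(6) + 5 = -7 ✓
  (2) 6 > 5 ✓
  (3) 6 > -5 ✓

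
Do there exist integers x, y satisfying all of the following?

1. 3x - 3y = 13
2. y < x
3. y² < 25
No

Even the single constraint (3x - 3y = 13) is infeasible over the integers.

  - 3x - 3y = 13: every term on the left is divisible by 3, so the LHS ≡ 0 (mod 3), but the RHS 13 is not — no integer solution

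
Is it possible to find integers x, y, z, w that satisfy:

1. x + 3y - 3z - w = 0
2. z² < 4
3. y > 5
Yes

Take x = -18, y = 6, z = 0, w = 0. Substituting into each constraint:
  (1) (-18) + 3(6) - 3(0) + 0 = 0 ✓
  (2) z² = (0)² = 0, and 0 < 4 ✓
  (3) 6 > 5 ✓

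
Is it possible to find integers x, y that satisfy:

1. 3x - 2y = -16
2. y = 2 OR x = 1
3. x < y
Yes

Take x = -4, y = 2. Substituting into each constraint:
  (1) 3(-4) - 2(2) = -16 ✓
  (2) y = 2, target 2 ✓ (first branch holds)
  (3) -4 < 2 ✓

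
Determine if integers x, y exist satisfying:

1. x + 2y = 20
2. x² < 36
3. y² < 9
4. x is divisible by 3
No

The full constraint system is jointly infeasible over the integers. Each constraint and what it forces:

  - x + 2y = 20: is a linear equation tying the variables together
  - x² < 36: restricts x to |x| ≤ 5
  - y² < 9: restricts y to |y| ≤ 2
  - x is divisible by 3: restricts x to multiples of 3

Range argument: with x ∈ [-5, 5], y ∈ [-2, 2], the left side of the equation is at most 9, but the right side is 20 > 9. No integer solution exists.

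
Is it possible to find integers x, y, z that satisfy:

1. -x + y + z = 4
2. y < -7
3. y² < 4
No

A contradictory subset is {y < -7, y² < 4}. No integer assignment can satisfy these jointly:

  - y < -7: bounds one variable relative to a constant
  - y² < 4: restricts y to |y| ≤ 1

Direct contradiction: the bounds on y require y ≥ -1 and y ≤ -8 simultaneously, which is empty.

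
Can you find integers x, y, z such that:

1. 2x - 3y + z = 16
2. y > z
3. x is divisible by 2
Yes

Take x = 0, y = -9, z = -11. Substituting into each constraint:
  (1) 2(0) - 3(-9) + (-11) = 16 ✓
  (2) -9 > -11 ✓
  (3) 0 = 2 × 0, remainder 0 ✓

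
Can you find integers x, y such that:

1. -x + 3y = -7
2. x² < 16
Yes

Take x = 1, y = -2. Substituting into each constraint:
  (1) (-1) + 3(-2) = -7 ✓
  (2) x² = (1)² = 1, and 1 < 16 ✓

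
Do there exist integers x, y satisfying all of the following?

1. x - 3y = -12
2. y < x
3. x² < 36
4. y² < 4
No

A contradictory subset is {x - 3y = -12, y < x, y² < 4}. No integer assignment can satisfy these jointly:

  - x - 3y = -12: is a linear equation tying the variables together
  - y < x: bounds one variable relative to another variable
  - y² < 4: restricts y to |y| ≤ 1

Propagating the comparison: x > y and y ≥ -1 give x ≥ 0. Range argument: with x ∈ [0, ∞], y ∈ [-1, 1], the left side of the equation is at least -3, but the right side is -12 < -3. No integer solution exists.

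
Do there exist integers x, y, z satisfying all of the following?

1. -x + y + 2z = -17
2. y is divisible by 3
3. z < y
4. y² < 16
Yes

Take x = 15, y = 0, z = -1. Substituting into each constraint:
  (1) (-15) + 0 + 2(-1) = -17 ✓
  (2) 0 = 3 × 0, remainder 0 ✓
  (3) -1 < 0 ✓
  (4) y² = (0)² = 0, and 0 < 16 ✓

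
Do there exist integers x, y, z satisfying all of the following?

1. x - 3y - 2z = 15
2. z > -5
Yes

Take x = 0, y = -3, z = -3. Substituting into each constraint:
  (1) 0 - 3(-3) - 2(-3) = 15 ✓
  (2) -3 > -5 ✓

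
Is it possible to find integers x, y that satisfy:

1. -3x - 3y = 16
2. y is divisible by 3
No

Even the single constraint (-3x - 3y = 16) is infeasible over the integers.

  - -3x - 3y = 16: every term on the left is divisible by 3, so the LHS ≡ 0 (mod 3), but the RHS 16 is not — no integer solution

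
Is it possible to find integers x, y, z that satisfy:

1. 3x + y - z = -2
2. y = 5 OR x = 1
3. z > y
Yes

Take x = 2, y = 5, z = 13. Substituting into each constraint:
  (1) 3(2) + 5 + (-13) = -2 ✓
  (2) y = 5, target 5 ✓ (first branch holds)
  (3) 13 > 5 ✓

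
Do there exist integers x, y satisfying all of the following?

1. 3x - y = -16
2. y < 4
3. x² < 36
Yes

Take x = -5, y = 1. Substituting into each constraint:
  (1) 3(-5) + (-1) = -16 ✓
  (2) 1 < 4 ✓
  (3) x² = (-5)² = 25, and 25 < 36 ✓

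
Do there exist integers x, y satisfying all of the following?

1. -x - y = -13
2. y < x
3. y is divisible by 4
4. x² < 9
No

A contradictory subset is {-x - y = -13, y < x, x² < 9}. No integer assignment can satisfy these jointly:

  - -x - y = -13: is a linear equation tying the variables together
  - y < x: bounds one variable relative to another variable
  - x² < 9: restricts x to |x| ≤ 2

Propagating the comparison: y < x and x ≤ 2 give y ≤ 1. Range argument: with x ∈ [-2, 2], y ∈ [−∞, 1], the left side of the equation is at least -3, but the right side is -13 < -3. No integer solution exists.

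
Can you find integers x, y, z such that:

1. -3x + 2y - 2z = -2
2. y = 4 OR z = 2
Yes

Take x = 0, y = 1, z = 2. Substituting into each constraint:
  (1) -3(0) + 2(1) - 2(2) = -2 ✓
  (2) z = 2, target 2 ✓ (second branch holds)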